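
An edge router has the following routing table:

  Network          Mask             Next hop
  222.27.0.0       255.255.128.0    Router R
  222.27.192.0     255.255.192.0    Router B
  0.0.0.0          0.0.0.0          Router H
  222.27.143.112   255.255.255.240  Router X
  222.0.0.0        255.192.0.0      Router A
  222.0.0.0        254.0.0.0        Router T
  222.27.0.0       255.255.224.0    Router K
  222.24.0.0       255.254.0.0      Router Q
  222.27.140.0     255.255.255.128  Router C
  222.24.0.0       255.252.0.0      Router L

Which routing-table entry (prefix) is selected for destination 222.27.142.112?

222.24.0.0/14

Entries matching 222.27.142.112:
  0.0.0.0/0 (default, matches everything)
  222.0.0.0/7 (222.0.0.0 - 223.255.255.255)
  222.0.0.0/10 (222.0.0.0 - 222.63.255.255)
  222.24.0.0/14 (222.24.0.0 - 222.27.255.255)
Most specific is 222.24.0.0/14.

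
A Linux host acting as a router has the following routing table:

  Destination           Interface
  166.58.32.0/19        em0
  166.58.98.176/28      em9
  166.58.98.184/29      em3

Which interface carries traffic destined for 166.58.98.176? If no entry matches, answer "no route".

Routes whose prefix contains 166.58.98.176:
  166.58.98.176/28 (166.58.98.176 - 166.58.98.191) -> em9
More-specific entries that do NOT match:
  166.58.98.184/29 (166.58.98.184 - 166.58.98.191) does not contain 166.58.98.176
Longest matching prefix is /28 -> interface em9.

em9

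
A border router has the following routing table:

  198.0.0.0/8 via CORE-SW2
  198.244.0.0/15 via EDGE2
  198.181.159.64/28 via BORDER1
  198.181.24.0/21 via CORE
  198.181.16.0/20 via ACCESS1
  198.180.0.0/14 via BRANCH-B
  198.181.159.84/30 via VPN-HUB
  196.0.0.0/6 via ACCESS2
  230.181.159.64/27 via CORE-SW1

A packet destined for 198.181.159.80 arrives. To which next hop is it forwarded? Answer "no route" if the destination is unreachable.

Routes whose prefix contains 198.181.159.80:
  196.0.0.0/6 (196.0.0.0 - 199.255.255.255) -> ACCESS2
  198.0.0.0/8 (198.0.0.0 - 198.255.255.255) -> CORE-SW2
  198.180.0.0/14 (198.180.0.0 - 198.183.255.255) -> BRANCH-B
More-specific entries that do NOT match:
  198.181.159.84/30 (198.181.159.84 - 198.181.159.87) does not contain 198.181.159.80
  198.181.159.64/28 (198.181.159.64 - 198.181.159.79) does not contain 198.181.159.80
  230.181.159.64/27 (230.181.159.64 - 230.181.159.95) does not contain 198.181.159.80
  198.181.24.0/21 (198.181.24.0 - 198.181.31.255) does not contain 198.181.159.80
  198.181.16.0/20 (198.181.16.0 - 198.181.31.255) does not contain 198.181.159.80
  198.244.0.0/15 (198.244.0.0 - 198.245.255.255) does not contain 198.181.159.80
Longest matching prefix is /14 -> next hop BRANCH-B.

BRANCH-B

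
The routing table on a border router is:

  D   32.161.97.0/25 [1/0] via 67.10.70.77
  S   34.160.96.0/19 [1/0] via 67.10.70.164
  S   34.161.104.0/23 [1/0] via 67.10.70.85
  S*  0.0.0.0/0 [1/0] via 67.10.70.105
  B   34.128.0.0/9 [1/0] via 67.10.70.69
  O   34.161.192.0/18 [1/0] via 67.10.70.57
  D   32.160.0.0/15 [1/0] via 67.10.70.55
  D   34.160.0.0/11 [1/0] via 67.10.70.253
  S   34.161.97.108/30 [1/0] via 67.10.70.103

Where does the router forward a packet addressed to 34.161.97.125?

Routes whose prefix contains 34.161.97.125:
  0.0.0.0/0 (default, matches everything) -> 67.10.70.105
  34.128.0.0/9 (34.128.0.0 - 34.255.255.255) -> 67.10.70.69
  34.160.0.0/11 (34.160.0.0 - 34.191.255.255) -> 67.10.70.253
More-specific entries that do NOT match:
  34.161.97.108/30 (34.161.97.108 - 34.161.97.111) does not contain 34.161.97.125
  32.161.97.0/25 (32.161.97.0 - 32.161.97.127) does not contain 34.161.97.125
  34.161.104.0/23 (34.161.104.0 - 34.161.105.255) does not contain 34.161.97.125
  34.160.96.0/19 (34.160.96.0 - 34.160.127.255) does not contain 34.161.97.125
  34.161.192.0/18 (34.161.192.0 - 34.161.255.255) does not contain 34.161.97.125
  32.160.0.0/15 (32.160.0.0 - 32.161.255.255) does not contain 34.161.97.125
Longest matching prefix is /11 -> next hop 67.10.70.253.

67.10.70.253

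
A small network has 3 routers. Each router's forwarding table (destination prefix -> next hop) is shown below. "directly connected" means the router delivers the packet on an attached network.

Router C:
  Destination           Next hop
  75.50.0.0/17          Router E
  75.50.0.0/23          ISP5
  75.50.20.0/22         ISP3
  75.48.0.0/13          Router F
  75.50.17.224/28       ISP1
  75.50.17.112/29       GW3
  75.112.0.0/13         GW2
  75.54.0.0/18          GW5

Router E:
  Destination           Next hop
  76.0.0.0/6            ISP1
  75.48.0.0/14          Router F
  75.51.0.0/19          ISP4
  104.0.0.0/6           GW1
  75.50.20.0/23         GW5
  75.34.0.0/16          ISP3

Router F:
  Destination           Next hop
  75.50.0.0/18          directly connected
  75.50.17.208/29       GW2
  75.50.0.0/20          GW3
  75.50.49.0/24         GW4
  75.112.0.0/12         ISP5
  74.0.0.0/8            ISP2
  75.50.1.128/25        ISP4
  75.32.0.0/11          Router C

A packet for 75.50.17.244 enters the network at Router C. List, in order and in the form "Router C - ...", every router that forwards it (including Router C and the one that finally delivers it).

At Router C: longest match for 75.50.17.244 is 75.50.0.0/17 -> Router E
At Router E: longest match for 75.50.17.244 is 75.48.0.0/14 -> Router F
At Router F: longest match for 75.50.17.244 is 75.50.0.0/18 -> directly connected

Router C - Router E - Router F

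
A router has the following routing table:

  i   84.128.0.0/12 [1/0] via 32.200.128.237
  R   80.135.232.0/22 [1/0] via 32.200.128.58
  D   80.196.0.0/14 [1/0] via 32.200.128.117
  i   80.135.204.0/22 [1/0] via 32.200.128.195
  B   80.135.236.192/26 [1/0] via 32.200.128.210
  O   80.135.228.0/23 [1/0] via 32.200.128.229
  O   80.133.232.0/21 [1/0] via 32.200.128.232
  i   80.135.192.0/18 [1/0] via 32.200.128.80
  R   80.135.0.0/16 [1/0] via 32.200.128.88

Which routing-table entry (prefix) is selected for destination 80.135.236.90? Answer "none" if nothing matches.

80.135.192.0/18

Entries matching 80.135.236.90:
  80.135.0.0/16 (80.135.0.0 - 80.135.255.255)
  80.135.192.0/18 (80.135.192.0 - 80.135.255.255)
Most specific is 80.135.192.0/18.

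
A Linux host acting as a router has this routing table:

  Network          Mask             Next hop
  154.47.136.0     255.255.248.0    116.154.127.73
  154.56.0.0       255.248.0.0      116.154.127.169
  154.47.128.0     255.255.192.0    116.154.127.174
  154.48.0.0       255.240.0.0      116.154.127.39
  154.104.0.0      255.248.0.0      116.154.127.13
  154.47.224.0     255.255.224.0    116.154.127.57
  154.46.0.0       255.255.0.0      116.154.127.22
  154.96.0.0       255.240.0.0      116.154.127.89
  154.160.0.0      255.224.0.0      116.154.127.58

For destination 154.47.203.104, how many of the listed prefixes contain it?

0

No listed prefix contains 154.47.203.104.
Total matching entries: 0.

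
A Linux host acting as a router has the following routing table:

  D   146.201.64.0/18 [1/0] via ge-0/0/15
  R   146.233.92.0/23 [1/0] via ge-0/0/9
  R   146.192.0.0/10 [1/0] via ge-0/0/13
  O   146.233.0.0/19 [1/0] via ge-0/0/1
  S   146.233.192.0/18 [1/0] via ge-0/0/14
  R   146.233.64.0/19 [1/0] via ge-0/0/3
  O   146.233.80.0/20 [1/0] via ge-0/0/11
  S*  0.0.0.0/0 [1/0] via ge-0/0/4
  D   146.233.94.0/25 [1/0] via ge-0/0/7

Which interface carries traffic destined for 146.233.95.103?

Routes whose prefix contains 146.233.95.103:
  0.0.0.0/0 (default, matches everything) -> ge-0/0/4
  146.192.0.0/10 (146.192.0.0 - 146.255.255.255) -> ge-0/0/13
  146.233.64.0/19 (146.233.64.0 - 146.233.95.255) -> ge-0/0/3
  146.233.80.0/20 (146.233.80.0 - 146.233.95.255) -> ge-0/0/11
More-specific entries that do NOT match:
  146.233.94.0/25 (146.233.94.0 - 146.233.94.127) does not contain 146.233.95.103
  146.233.92.0/23 (146.233.92.0 - 146.233.93.255) does not contain 146.233.95.103
Longest matching prefix is /20 -> interface ge-0/0/11.

ge-0/0/11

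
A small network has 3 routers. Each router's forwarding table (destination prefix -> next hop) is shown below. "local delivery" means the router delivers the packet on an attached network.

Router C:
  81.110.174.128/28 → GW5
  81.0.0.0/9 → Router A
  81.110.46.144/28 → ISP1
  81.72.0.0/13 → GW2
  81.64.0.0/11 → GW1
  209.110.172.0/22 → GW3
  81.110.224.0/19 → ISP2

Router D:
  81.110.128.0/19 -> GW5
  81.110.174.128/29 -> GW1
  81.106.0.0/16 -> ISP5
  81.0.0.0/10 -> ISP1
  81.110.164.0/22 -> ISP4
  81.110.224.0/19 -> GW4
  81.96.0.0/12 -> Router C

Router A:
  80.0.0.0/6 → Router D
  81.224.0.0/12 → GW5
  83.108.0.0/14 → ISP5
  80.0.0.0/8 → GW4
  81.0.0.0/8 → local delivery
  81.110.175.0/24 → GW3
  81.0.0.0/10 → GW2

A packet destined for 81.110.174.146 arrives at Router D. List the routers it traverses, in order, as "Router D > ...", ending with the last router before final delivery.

At Router D: longest match for 81.110.174.146 is 81.96.0.0/12 -> Router C
At Router C: longest match for 81.110.174.146 is 81.0.0.0/9 -> Router A
At Router A: longest match for 81.110.174.146 is 81.0.0.0/8 -> local delivery

Router D > Router C > Router A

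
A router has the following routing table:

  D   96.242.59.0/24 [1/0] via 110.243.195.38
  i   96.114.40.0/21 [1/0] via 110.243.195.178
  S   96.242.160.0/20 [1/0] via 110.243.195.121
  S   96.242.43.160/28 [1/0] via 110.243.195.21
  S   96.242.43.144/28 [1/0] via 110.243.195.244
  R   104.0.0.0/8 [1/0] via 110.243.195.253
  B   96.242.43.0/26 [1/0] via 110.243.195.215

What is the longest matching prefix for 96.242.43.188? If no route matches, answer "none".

none

96.242.43.188 is outside every listed prefix and there is no default route.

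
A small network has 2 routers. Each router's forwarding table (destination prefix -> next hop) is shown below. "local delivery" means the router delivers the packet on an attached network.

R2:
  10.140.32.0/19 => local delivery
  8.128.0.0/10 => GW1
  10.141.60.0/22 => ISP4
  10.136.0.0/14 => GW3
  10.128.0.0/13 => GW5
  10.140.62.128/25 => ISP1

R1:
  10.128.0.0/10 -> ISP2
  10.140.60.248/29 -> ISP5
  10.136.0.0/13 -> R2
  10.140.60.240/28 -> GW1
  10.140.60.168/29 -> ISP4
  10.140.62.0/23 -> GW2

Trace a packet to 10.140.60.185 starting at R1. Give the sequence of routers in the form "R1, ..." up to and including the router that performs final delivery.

R1, R2

At R1: longest match for 10.140.60.185 is 10.136.0.0/13 -> R2
At R2: longest match for 10.140.60.185 is 10.140.32.0/19 -> local delivery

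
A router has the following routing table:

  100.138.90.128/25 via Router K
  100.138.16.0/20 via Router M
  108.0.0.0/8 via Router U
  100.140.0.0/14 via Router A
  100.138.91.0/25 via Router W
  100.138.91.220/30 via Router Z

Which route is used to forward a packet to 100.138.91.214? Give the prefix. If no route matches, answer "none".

100.138.91.214 is outside every listed prefix and there is no default route.

none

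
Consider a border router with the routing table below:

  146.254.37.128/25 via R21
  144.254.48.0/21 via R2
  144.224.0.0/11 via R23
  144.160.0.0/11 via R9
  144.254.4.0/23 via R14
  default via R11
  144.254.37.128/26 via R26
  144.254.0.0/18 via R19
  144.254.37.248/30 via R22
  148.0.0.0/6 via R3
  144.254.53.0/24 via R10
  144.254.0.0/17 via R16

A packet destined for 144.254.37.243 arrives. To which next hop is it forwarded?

R19

Routes whose prefix contains 144.254.37.243:
  0.0.0.0/0 (default, matches everything) -> R11
  144.224.0.0/11 (144.224.0.0 - 144.255.255.255) -> R23
  144.254.0.0/17 (144.254.0.0 - 144.254.127.255) -> R16
  144.254.0.0/18 (144.254.0.0 - 144.254.63.255) -> R19
More-specific entries that do NOT match:
  144.254.37.248/30 (144.254.37.248 - 144.254.37.251) does not contain 144.254.37.243
  144.254.37.128/26 (144.254.37.128 - 144.254.37.191) does not contain 144.254.37.243
  146.254.37.128/25 (146.254.37.128 - 146.254.37.255) does not contain 144.254.37.243
  144.254.53.0/24 (144.254.53.0 - 144.254.53.255) does not contain 144.254.37.243
  144.254.4.0/23 (144.254.4.0 - 144.254.5.255) does not contain 144.254.37.243
  144.254.48.0/21 (144.254.48.0 - 144.254.55.255) does not contain 144.254.37.243
Longest matching prefix is /18 -> next hop R19.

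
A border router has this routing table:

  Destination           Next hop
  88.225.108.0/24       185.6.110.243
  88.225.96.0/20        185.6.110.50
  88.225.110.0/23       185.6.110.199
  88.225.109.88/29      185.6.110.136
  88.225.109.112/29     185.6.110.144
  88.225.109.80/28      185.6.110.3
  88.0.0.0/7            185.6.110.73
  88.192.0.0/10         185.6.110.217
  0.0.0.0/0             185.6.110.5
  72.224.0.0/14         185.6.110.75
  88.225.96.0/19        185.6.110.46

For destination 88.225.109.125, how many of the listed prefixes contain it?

5

Prefixes containing 88.225.109.125:
  0.0.0.0/0 (default, matches everything)
  88.0.0.0/7 (88.0.0.0 - 89.255.255.255)
  88.192.0.0/10 (88.192.0.0 - 88.255.255.255)
  88.225.96.0/19 (88.225.96.0 - 88.225.127.255)
  88.225.96.0/20 (88.225.96.0 - 88.225.111.255)
Total matching entries: 5.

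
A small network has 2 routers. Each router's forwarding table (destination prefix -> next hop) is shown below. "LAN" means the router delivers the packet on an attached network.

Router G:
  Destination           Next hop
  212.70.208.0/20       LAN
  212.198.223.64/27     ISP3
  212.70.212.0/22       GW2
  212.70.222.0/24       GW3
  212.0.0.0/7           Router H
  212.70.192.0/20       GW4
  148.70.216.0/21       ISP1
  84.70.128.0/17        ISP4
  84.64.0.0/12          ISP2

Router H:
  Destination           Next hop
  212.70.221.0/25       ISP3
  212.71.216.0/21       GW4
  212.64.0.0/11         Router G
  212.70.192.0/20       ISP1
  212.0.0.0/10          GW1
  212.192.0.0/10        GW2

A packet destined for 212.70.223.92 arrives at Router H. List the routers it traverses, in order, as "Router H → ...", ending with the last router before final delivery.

Router H → Router G

At Router H: longest match for 212.70.223.92 is 212.64.0.0/11 -> Router G
At Router G: longest match for 212.70.223.92 is 212.70.208.0/20 -> LAN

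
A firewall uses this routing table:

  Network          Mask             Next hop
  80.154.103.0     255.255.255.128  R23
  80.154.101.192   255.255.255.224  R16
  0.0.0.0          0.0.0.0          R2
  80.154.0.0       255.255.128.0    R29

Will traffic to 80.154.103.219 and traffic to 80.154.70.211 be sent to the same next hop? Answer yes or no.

yes

80.154.103.219: longest match 80.154.0.0/17 -> R29
80.154.70.211: longest match 80.154.0.0/17 -> R29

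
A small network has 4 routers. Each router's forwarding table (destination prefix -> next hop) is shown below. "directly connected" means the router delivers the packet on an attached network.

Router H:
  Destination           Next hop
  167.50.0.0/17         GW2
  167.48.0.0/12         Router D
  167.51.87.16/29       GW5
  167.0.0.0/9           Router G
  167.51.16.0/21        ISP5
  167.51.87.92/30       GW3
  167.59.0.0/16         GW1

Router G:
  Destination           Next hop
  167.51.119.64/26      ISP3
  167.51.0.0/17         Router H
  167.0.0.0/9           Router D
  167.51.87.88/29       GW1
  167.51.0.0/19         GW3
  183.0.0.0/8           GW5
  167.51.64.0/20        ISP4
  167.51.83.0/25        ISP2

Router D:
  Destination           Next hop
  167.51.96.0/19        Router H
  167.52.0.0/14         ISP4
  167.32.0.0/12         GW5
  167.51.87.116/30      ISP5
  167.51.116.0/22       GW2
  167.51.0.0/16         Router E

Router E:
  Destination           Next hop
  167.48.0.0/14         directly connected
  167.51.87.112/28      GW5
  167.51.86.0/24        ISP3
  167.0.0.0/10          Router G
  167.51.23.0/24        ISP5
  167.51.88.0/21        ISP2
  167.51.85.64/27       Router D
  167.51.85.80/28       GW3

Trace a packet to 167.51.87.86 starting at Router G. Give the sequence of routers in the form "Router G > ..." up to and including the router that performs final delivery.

At Router G: longest match for 167.51.87.86 is 167.51.0.0/17 -> Router H
At Router H: longest match for 167.51.87.86 is 167.48.0.0/12 -> Router D
At Router D: longest match for 167.51.87.86 is 167.51.0.0/16 -> Router E
At Router E: longest match for 167.51.87.86 is 167.48.0.0/14 -> directly connected

Router G > Router H > Router D > Router E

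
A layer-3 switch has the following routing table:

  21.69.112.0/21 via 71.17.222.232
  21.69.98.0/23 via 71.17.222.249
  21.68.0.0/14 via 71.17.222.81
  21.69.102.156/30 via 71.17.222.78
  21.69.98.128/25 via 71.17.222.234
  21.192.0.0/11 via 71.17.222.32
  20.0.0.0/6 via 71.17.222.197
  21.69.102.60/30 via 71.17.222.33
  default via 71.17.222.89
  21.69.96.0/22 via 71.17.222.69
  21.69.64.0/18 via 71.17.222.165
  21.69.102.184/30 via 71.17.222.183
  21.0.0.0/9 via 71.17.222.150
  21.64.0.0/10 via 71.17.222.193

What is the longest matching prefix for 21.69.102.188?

Entries matching 21.69.102.188:
  0.0.0.0/0 (default, matches everything)
  20.0.0.0/6 (20.0.0.0 - 23.255.255.255)
  21.0.0.0/9 (21.0.0.0 - 21.127.255.255)
  21.64.0.0/10 (21.64.0.0 - 21.127.255.255)
  21.68.0.0/14 (21.68.0.0 - 21.71.255.255)
  21.69.64.0/18 (21.69.64.0 - 21.69.127.255)
Most specific is 21.69.64.0/18.

21.69.64.0/18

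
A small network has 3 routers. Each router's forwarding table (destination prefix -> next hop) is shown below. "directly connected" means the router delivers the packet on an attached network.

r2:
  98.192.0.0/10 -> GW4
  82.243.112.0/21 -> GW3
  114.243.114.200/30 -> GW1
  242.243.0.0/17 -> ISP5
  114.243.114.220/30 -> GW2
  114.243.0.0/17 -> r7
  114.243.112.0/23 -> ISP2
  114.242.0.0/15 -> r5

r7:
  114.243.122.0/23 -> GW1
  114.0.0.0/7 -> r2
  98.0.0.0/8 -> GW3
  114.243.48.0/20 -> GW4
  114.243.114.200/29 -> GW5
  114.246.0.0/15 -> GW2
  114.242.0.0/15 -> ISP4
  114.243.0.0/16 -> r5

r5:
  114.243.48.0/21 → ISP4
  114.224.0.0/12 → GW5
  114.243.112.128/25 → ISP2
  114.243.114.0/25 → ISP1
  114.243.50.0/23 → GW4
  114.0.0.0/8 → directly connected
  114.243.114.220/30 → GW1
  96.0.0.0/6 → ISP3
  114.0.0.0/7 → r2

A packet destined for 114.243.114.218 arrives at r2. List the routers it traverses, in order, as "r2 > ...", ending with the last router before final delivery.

At r2: longest match for 114.243.114.218 is 114.243.0.0/17 -> r7
At r7: longest match for 114.243.114.218 is 114.243.0.0/16 -> r5
At r5: longest match for 114.243.114.218 is 114.0.0.0/8 -> directly connected

r2 > r7 > r5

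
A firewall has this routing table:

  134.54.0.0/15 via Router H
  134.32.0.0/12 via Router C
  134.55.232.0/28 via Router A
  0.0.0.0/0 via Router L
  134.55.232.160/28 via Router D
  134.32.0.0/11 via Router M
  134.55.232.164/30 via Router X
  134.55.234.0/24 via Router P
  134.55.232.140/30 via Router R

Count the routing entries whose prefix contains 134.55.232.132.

Prefixes containing 134.55.232.132:
  0.0.0.0/0 (default, matches everything)
  134.32.0.0/11 (134.32.0.0 - 134.63.255.255)
  134.54.0.0/15 (134.54.0.0 - 134.55.255.255)
Total matching entries: 3.

3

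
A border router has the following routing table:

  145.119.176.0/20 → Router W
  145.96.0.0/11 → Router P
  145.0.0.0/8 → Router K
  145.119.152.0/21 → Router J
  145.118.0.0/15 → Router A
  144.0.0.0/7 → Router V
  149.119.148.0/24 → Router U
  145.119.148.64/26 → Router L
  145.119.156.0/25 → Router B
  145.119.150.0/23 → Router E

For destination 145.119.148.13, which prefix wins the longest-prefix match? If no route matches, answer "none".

Entries matching 145.119.148.13:
  144.0.0.0/7 (144.0.0.0 - 145.255.255.255)
  145.0.0.0/8 (145.0.0.0 - 145.255.255.255)
  145.96.0.0/11 (145.96.0.0 - 145.127.255.255)
  145.118.0.0/15 (145.118.0.0 - 145.119.255.255)
Most specific is 145.118.0.0/15.

145.118.0.0/15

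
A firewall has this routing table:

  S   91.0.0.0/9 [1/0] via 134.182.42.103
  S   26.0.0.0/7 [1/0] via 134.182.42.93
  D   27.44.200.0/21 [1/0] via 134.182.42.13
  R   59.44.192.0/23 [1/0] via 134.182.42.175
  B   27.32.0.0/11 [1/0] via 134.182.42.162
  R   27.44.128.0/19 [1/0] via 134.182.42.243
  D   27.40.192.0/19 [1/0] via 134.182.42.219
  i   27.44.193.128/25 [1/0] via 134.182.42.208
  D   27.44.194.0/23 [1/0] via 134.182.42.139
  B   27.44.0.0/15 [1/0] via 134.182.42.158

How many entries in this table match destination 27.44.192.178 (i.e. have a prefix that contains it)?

3

Prefixes containing 27.44.192.178:
  26.0.0.0/7 (26.0.0.0 - 27.255.255.255)
  27.32.0.0/11 (27.32.0.0 - 27.63.255.255)
  27.44.0.0/15 (27.44.0.0 - 27.45.255.255)
Total matching entries: 3.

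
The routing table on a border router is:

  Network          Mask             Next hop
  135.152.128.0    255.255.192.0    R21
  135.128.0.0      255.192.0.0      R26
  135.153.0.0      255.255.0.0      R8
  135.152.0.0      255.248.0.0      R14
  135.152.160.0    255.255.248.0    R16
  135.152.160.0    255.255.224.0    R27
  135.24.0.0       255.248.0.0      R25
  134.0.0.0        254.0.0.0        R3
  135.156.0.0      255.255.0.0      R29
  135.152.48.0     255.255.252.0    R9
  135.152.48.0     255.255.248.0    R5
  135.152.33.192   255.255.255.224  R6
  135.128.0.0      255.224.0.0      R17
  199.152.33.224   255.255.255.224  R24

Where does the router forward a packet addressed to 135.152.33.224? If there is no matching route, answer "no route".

R14

Routes whose prefix contains 135.152.33.224:
  134.0.0.0/7 (134.0.0.0 - 135.255.255.255) -> R3
  135.128.0.0/10 (135.128.0.0 - 135.191.255.255) -> R26
  135.128.0.0/11 (135.128.0.0 - 135.159.255.255) -> R17
  135.152.0.0/13 (135.152.0.0 - 135.159.255.255) -> R14
More-specific entries that do NOT match:
  135.152.33.192/27 (135.152.33.192 - 135.152.33.223) does not contain 135.152.33.224
  199.152.33.224/27 (199.152.33.224 - 199.152.33.255) does not contain 135.152.33.224
  135.152.48.0/22 (135.152.48.0 - 135.152.51.255) does not contain 135.152.33.224
  135.152.160.0/21 (135.152.160.0 - 135.152.167.255) does not contain 135.152.33.224
  135.152.48.0/21 (135.152.48.0 - 135.152.55.255) does not contain 135.152.33.224
  135.152.160.0/19 (135.152.160.0 - 135.152.191.255) does not contain 135.152.33.224
  135.152.128.0/18 (135.152.128.0 - 135.152.191.255) does not contain 135.152.33.224
  135.153.0.0/16 (135.153.0.0 - 135.153.255.255) does not contain 135.152.33.224
  135.156.0.0/16 (135.156.0.0 - 135.156.255.255) does not contain 135.152.33.224
Longest matching prefix is /13 -> next hop R14.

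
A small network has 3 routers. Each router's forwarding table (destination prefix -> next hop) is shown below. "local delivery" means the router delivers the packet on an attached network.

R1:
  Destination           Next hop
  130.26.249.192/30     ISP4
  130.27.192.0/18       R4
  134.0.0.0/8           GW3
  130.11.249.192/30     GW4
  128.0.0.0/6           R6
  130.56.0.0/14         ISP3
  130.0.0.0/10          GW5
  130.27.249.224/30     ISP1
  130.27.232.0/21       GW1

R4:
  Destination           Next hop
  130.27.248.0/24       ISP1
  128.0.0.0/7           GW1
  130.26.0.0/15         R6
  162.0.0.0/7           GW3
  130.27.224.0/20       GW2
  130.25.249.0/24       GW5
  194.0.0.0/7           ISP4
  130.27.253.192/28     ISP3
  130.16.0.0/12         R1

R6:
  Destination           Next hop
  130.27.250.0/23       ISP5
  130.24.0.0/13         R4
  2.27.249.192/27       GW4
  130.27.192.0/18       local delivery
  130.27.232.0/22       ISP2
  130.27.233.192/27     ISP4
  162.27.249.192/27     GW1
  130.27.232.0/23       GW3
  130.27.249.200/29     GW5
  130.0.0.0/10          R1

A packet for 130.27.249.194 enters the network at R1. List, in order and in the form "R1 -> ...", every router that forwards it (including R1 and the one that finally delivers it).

R1 -> R4 -> R6

At R1: longest match for 130.27.249.194 is 130.27.192.0/18 -> R4
At R4: longest match for 130.27.249.194 is 130.26.0.0/15 -> R6
At R6: longest match for 130.27.249.194 is 130.27.192.0/18 -> local delivery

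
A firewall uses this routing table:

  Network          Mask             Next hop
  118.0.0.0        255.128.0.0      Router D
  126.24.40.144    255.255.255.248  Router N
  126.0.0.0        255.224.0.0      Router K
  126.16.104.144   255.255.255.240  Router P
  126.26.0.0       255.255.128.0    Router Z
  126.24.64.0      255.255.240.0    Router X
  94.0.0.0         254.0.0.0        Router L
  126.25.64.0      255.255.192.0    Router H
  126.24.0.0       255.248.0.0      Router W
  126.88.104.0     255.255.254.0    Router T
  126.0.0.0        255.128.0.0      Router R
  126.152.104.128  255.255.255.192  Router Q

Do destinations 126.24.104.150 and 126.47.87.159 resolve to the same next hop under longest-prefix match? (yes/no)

no

126.24.104.150: longest match 126.24.0.0/13 -> Router W
126.47.87.159: longest match 126.0.0.0/9 -> Router R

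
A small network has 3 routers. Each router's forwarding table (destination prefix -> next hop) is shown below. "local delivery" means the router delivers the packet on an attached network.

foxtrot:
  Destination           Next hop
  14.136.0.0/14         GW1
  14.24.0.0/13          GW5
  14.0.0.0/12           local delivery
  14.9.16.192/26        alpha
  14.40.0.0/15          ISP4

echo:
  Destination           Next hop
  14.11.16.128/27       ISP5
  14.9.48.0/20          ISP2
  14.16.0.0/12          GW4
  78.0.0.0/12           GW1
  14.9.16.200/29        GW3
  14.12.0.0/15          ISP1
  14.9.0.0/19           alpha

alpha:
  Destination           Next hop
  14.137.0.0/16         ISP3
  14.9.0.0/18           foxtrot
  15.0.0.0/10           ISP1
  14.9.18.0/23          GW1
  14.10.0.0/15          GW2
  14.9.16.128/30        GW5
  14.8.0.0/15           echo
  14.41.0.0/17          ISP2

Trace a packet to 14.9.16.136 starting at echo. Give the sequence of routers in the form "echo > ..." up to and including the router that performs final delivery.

At echo: longest match for 14.9.16.136 is 14.9.0.0/19 -> alpha
At alpha: longest match for 14.9.16.136 is 14.9.0.0/18 -> foxtrot
At foxtrot: longest match for 14.9.16.136 is 14.0.0.0/12 -> local delivery

echo > alpha > foxtrot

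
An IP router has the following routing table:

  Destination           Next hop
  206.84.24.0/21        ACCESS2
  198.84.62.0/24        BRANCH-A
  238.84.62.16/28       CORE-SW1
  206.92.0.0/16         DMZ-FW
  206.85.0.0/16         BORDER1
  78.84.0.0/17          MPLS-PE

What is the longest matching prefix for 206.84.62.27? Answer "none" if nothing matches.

206.84.62.27 is outside every listed prefix and there is no default route.

none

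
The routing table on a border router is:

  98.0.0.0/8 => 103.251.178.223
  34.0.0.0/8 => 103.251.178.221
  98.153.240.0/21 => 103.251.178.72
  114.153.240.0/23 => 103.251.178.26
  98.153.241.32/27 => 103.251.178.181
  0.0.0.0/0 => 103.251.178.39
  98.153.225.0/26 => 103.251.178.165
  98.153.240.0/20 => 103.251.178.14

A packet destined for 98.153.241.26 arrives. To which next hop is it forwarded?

Routes whose prefix contains 98.153.241.26:
  0.0.0.0/0 (default, matches everything) -> 103.251.178.39
  98.0.0.0/8 (98.0.0.0 - 98.255.255.255) -> 103.251.178.223
  98.153.240.0/20 (98.153.240.0 - 98.153.255.255) -> 103.251.178.14
  98.153.240.0/21 (98.153.240.0 - 98.153.247.255) -> 103.251.178.72
More-specific entries that do NOT match:
  98.153.241.32/27 (98.153.241.32 - 98.153.241.63) does not contain 98.153.241.26
  98.153.225.0/26 (98.153.225.0 - 98.153.225.63) does not contain 98.153.241.26
  114.153.240.0/23 (114.153.240.0 - 114.153.241.255) does not contain 98.153.241.26
Longest matching prefix is /21 -> next hop 103.251.178.72.

103.251.178.72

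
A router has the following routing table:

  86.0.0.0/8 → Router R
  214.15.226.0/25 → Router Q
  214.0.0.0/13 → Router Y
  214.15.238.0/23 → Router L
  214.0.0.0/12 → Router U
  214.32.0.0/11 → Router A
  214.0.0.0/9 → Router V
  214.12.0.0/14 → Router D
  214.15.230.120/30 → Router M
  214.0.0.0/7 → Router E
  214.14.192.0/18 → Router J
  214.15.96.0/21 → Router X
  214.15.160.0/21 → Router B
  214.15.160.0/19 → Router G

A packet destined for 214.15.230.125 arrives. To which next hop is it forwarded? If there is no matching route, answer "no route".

Routes whose prefix contains 214.15.230.125:
  214.0.0.0/7 (214.0.0.0 - 215.255.255.255) -> Router E
  214.0.0.0/9 (214.0.0.0 - 214.127.255.255) -> Router V
  214.0.0.0/12 (214.0.0.0 - 214.15.255.255) -> Router U
  214.12.0.0/14 (214.12.0.0 - 214.15.255.255) -> Router D
More-specific entries that do NOT match:
  214.15.230.120/30 (214.15.230.120 - 214.15.230.123) does not contain 214.15.230.125
  214.15.226.0/25 (214.15.226.0 - 214.15.226.127) does not contain 214.15.230.125
  214.15.238.0/23 (214.15.238.0 - 214.15.239.255) does not contain 214.15.230.125
  214.15.96.0/21 (214.15.96.0 - 214.15.103.255) does not contain 214.15.230.125
  214.15.160.0/21 (214.15.160.0 - 214.15.167.255) does not contain 214.15.230.125
  214.15.160.0/19 (214.15.160.0 - 214.15.191.255) does not contain 214.15.230.125
  214.14.192.0/18 (214.14.192.0 - 214.14.255.255) does not contain 214.15.230.125
Longest matching prefix is /14 -> next hop Router D.

Router D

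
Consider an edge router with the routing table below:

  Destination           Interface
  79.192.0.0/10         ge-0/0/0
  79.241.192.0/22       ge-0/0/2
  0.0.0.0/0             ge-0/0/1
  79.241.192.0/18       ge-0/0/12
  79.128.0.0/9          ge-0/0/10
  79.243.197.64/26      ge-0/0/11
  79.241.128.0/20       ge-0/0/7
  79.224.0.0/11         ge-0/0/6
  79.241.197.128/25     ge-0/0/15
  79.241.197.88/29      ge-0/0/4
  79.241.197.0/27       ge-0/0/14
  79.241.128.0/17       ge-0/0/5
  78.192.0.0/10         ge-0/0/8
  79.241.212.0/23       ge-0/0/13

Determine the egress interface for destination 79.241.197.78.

ge-0/0/12

Routes whose prefix contains 79.241.197.78:
  0.0.0.0/0 (default, matches everything) -> ge-0/0/1
  79.128.0.0/9 (79.128.0.0 - 79.255.255.255) -> ge-0/0/10
  79.192.0.0/10 (79.192.0.0 - 79.255.255.255) -> ge-0/0/0
  79.224.0.0/11 (79.224.0.0 - 79.255.255.255) -> ge-0/0/6
  79.241.128.0/17 (79.241.128.0 - 79.241.255.255) -> ge-0/0/5
  79.241.192.0/18 (79.241.192.0 - 79.241.255.255) -> ge-0/0/12
More-specific entries that do NOT match:
  79.241.197.88/29 (79.241.197.88 - 79.241.197.95) does not contain 79.241.197.78
  79.241.197.0/27 (79.241.197.0 - 79.241.197.31) does not contain 79.241.197.78
  79.243.197.64/26 (79.243.197.64 - 79.243.197.127) does not contain 79.241.197.78
  79.241.197.128/25 (79.241.197.128 - 79.241.197.255) does not contain 79.241.197.78
  79.241.212.0/23 (79.241.212.0 - 79.241.213.255) does not contain 79.241.197.78
  79.241.192.0/22 (79.241.192.0 - 79.241.195.255) does not contain 79.241.197.78
  79.241.128.0/20 (79.241.128.0 - 79.241.143.255) does not contain 79.241.197.78
Longest matching prefix is /18 -> interface ge-0/0/12.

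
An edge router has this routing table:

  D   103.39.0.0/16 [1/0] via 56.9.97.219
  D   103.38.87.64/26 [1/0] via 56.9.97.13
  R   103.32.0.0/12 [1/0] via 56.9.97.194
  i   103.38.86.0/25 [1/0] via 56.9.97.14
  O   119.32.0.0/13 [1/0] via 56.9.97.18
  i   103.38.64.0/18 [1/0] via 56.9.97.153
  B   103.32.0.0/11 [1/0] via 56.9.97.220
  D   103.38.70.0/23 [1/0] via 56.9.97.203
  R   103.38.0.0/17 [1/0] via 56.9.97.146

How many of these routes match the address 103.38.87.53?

Prefixes containing 103.38.87.53:
  103.32.0.0/11 (103.32.0.0 - 103.63.255.255)
  103.32.0.0/12 (103.32.0.0 - 103.47.255.255)
  103.38.0.0/17 (103.38.0.0 - 103.38.127.255)
  103.38.64.0/18 (103.38.64.0 - 103.38.127.255)
Total matching entries: 4.

4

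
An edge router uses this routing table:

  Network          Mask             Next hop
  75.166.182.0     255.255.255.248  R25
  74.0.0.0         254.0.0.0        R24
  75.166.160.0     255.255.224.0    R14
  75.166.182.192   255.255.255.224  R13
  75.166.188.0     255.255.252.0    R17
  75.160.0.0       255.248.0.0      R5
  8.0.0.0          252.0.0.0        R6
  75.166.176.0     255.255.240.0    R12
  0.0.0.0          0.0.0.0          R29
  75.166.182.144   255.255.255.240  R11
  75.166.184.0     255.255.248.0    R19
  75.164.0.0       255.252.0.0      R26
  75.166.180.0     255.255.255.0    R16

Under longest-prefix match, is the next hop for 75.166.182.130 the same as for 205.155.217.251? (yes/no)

75.166.182.130: longest match 75.166.176.0/20 -> R12
205.155.217.251: longest match 0.0.0.0/0 -> R29

no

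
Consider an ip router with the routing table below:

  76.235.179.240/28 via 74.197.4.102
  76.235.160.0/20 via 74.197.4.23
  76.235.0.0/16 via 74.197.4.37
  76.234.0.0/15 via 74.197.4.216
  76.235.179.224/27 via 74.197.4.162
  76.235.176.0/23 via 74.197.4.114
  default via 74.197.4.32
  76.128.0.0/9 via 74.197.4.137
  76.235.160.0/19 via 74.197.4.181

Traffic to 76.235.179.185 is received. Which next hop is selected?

74.197.4.181

Routes whose prefix contains 76.235.179.185:
  0.0.0.0/0 (default, matches everything) -> 74.197.4.32
  76.128.0.0/9 (76.128.0.0 - 76.255.255.255) -> 74.197.4.137
  76.234.0.0/15 (76.234.0.0 - 76.235.255.255) -> 74.197.4.216
  76.235.0.0/16 (76.235.0.0 - 76.235.255.255) -> 74.197.4.37
  76.235.160.0/19 (76.235.160.0 - 76.235.191.255) -> 74.197.4.181
More-specific entries that do NOT match:
  76.235.179.240/28 (76.235.179.240 - 76.235.179.255) does not contain 76.235.179.185
  76.235.179.224/27 (76.235.179.224 - 76.235.179.255) does not contain 76.235.179.185
  76.235.176.0/23 (76.235.176.0 - 76.235.177.255) does not contain 76.235.179.185
  76.235.160.0/20 (76.235.160.0 - 76.235.175.255) does not contain 76.235.179.185
Longest matching prefix is /19 -> next hop 74.197.4.181.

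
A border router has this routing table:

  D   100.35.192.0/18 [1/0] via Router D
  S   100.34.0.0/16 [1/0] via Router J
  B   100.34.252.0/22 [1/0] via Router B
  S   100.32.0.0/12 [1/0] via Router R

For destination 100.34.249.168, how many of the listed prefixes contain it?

2

Prefixes containing 100.34.249.168:
  100.32.0.0/12 (100.32.0.0 - 100.47.255.255)
  100.34.0.0/16 (100.34.0.0 - 100.34.255.255)
Total matching entries: 2.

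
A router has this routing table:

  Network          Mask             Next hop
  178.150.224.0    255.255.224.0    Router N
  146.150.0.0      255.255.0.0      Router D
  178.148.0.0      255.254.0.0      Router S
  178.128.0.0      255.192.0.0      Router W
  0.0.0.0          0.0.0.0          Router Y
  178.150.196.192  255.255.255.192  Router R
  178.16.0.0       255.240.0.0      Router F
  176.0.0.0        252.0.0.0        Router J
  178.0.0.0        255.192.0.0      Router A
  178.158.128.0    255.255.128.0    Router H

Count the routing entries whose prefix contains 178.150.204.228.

3

Prefixes containing 178.150.204.228:
  0.0.0.0/0 (default, matches everything)
  176.0.0.0/6 (176.0.0.0 - 179.255.255.255)
  178.128.0.0/10 (178.128.0.0 - 178.191.255.255)
Total matching entries: 3.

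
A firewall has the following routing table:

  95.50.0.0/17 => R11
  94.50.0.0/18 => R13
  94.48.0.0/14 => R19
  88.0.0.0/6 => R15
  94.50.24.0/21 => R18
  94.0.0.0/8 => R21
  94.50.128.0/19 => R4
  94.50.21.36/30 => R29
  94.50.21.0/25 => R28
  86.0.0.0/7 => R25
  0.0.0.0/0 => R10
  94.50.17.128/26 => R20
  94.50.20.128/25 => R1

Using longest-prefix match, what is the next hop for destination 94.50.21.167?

Routes whose prefix contains 94.50.21.167:
  0.0.0.0/0 (default, matches everything) -> R10
  94.0.0.0/8 (94.0.0.0 - 94.255.255.255) -> R21
  94.48.0.0/14 (94.48.0.0 - 94.51.255.255) -> R19
  94.50.0.0/18 (94.50.0.0 - 94.50.63.255) -> R13
More-specific entries that do NOT match:
  94.50.21.36/30 (94.50.21.36 - 94.50.21.39) does not contain 94.50.21.167
  94.50.17.128/26 (94.50.17.128 - 94.50.17.191) does not contain 94.50.21.167
  94.50.21.0/25 (94.50.21.0 - 94.50.21.127) does not contain 94.50.21.167
  94.50.20.128/25 (94.50.20.128 - 94.50.20.255) does not contain 94.50.21.167
  94.50.24.0/21 (94.50.24.0 - 94.50.31.255) does not contain 94.50.21.167
  94.50.128.0/19 (94.50.128.0 - 94.50.159.255) does not contain 94.50.21.167
Longest matching prefix is /18 -> next hop R13.

R13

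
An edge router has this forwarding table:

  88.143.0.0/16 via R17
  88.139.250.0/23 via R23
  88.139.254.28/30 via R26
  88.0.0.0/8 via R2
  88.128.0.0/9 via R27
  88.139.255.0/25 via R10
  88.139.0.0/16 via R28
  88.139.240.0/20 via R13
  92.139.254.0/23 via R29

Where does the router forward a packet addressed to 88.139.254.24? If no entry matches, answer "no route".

Routes whose prefix contains 88.139.254.24:
  88.0.0.0/8 (88.0.0.0 - 88.255.255.255) -> R2
  88.128.0.0/9 (88.128.0.0 - 88.255.255.255) -> R27
  88.139.0.0/16 (88.139.0.0 - 88.139.255.255) -> R28
  88.139.240.0/20 (88.139.240.0 - 88.139.255.255) -> R13
More-specific entries that do NOT match:
  88.139.254.28/30 (88.139.254.28 - 88.139.254.31) does not contain 88.139.254.24
  88.139.255.0/25 (88.139.255.0 - 88.139.255.127) does not contain 88.139.254.24
  88.139.250.0/23 (88.139.250.0 - 88.139.251.255) does not contain 88.139.254.24
  92.139.254.0/23 (92.139.254.0 - 92.139.255.255) does not contain 88.139.254.24
Longest matching prefix is /20 -> next hop R13.

R13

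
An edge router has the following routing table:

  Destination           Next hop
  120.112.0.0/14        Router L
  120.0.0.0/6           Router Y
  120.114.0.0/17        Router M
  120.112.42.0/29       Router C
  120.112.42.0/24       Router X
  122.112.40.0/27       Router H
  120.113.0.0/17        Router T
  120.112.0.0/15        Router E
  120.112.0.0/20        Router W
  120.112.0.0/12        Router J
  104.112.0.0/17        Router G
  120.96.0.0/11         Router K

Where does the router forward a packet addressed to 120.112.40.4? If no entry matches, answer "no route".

Routes whose prefix contains 120.112.40.4:
  120.0.0.0/6 (120.0.0.0 - 123.255.255.255) -> Router Y
  120.96.0.0/11 (120.96.0.0 - 120.127.255.255) -> Router K
  120.112.0.0/12 (120.112.0.0 - 120.127.255.255) -> Router J
  120.112.0.0/14 (120.112.0.0 - 120.115.255.255) -> Router L
  120.112.0.0/15 (120.112.0.0 - 120.113.255.255) -> Router E
More-specific entries that do NOT match:
  120.112.42.0/29 (120.112.42.0 - 120.112.42.7) does not contain 120.112.40.4
  122.112.40.0/27 (122.112.40.0 - 122.112.40.31) does not contain 120.112.40.4
  120.112.42.0/24 (120.112.42.0 - 120.112.42.255) does not contain 120.112.40.4
  120.112.0.0/20 (120.112.0.0 - 120.112.15.255) does not contain 120.112.40.4
  120.114.0.0/17 (120.114.0.0 - 120.114.127.255) does not contain 120.112.40.4
  120.113.0.0/17 (120.113.0.0 - 120.113.127.255) does not contain 120.112.40.4
  104.112.0.0/17 (104.112.0.0 - 104.112.127.255) does not contain 120.112.40.4
Longest matching prefix is /15 -> next hop Router E.

Router E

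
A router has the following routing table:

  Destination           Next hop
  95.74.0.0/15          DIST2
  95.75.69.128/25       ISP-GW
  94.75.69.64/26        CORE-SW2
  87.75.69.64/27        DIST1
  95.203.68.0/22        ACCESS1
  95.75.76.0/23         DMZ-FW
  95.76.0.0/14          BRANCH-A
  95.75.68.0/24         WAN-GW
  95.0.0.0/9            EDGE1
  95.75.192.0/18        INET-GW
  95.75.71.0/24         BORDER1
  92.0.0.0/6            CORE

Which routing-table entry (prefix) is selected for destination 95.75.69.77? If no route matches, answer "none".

95.74.0.0/15

Entries matching 95.75.69.77:
  92.0.0.0/6 (92.0.0.0 - 95.255.255.255)
  95.0.0.0/9 (95.0.0.0 - 95.127.255.255)
  95.74.0.0/15 (95.74.0.0 - 95.75.255.255)
Most specific is 95.74.0.0/15.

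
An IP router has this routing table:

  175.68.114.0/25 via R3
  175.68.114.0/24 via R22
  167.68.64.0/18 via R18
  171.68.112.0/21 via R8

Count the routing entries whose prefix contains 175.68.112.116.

No listed prefix contains 175.68.112.116.
Total matching entries: 0.

0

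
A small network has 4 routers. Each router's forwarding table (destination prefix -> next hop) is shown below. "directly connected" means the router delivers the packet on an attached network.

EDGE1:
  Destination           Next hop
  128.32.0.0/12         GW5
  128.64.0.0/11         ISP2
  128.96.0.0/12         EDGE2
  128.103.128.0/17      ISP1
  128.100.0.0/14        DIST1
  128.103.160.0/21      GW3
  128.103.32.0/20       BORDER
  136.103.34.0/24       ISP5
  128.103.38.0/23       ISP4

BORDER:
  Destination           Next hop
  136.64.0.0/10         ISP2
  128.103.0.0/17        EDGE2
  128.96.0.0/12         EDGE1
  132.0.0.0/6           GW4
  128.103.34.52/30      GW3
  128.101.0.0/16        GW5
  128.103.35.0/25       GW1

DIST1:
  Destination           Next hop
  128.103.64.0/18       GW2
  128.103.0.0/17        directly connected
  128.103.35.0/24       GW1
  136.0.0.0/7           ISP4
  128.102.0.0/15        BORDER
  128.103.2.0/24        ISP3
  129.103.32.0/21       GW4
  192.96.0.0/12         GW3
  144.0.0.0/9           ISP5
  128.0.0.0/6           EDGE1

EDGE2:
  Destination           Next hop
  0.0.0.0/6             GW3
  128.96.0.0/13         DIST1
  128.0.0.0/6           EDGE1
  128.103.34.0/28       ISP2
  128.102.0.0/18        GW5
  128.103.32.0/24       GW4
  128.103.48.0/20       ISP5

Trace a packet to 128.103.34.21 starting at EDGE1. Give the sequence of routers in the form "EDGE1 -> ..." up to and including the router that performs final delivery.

At EDGE1: longest match for 128.103.34.21 is 128.103.32.0/20 -> BORDER
At BORDER: longest match for 128.103.34.21 is 128.103.0.0/17 -> EDGE2
At EDGE2: longest match for 128.103.34.21 is 128.96.0.0/13 -> DIST1
At DIST1: longest match for 128.103.34.21 is 128.103.0.0/17 -> directly connected

EDGE1 -> BORDER -> EDGE2 -> DIST1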